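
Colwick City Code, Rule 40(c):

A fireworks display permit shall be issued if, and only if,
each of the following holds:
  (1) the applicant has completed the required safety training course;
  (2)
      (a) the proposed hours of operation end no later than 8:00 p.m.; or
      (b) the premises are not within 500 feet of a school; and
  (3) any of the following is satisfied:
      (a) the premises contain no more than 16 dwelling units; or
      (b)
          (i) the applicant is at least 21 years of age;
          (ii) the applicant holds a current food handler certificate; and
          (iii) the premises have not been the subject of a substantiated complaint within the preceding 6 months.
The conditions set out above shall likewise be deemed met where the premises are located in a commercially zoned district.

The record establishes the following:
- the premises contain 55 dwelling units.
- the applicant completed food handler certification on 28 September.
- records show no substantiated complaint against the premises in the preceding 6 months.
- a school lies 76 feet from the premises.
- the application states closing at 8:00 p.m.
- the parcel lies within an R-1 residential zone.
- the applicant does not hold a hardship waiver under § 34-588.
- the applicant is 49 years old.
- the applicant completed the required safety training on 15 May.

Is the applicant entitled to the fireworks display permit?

Yes — granted.

(1) safety training — met.
(a) closes by 8 p.m. — holds.
(b) ≥500 ft from school — not met.
So (2) is satisfied (T OR F).
(a) ≤ 16 units — not satisfied.
(i) age ≥ 21 — satisfied.
(ii) food handler cert. — satisfied.
(iii) no complaint in 6 mo. — met.
(b) = T AND T AND T = true.
(3): F OR T → true.
So Overall is satisfied (T AND T AND T).
Exception (commercially zoned) — not satisfied.
Result: main true OR exception false → true.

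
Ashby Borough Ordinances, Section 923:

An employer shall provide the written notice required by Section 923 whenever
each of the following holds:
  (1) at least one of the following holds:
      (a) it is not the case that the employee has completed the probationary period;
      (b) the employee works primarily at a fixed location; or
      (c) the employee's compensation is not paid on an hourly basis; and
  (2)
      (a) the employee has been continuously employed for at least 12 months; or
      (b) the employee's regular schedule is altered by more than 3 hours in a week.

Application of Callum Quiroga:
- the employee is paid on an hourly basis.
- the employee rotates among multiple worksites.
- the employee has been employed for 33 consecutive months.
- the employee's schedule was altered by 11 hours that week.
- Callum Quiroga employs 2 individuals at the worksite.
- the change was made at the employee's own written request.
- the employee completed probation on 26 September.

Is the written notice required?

(a) not (past probation) — fails.
(b) fixed location — not satisfied.
(c) not (hourly-paid) — not satisfied.
So (1) is not satisfied (F OR F OR F).
(a) tenure ≥ 12 mo. — holds.
(b) schedule shift > 3h — satisfied.
(2): T OR T → true.
Overall = F AND T = false.

No — not required.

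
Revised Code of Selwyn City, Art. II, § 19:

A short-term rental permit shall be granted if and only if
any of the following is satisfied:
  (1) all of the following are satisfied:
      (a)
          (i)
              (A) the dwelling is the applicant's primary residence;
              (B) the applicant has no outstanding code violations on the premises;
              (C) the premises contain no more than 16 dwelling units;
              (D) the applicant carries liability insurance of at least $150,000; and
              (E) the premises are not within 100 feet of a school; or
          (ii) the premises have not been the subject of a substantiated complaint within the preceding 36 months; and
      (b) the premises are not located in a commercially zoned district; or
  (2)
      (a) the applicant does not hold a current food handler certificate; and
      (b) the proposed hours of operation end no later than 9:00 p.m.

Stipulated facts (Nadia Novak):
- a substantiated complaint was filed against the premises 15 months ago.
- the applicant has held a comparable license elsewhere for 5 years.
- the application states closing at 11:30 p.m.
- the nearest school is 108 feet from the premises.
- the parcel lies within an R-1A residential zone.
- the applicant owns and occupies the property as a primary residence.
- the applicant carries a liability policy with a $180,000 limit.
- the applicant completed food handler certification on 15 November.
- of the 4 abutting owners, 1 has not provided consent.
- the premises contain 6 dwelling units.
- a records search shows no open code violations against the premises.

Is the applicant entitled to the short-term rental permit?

Yes — granted.

(A) primary residence — met.
(B) no code violations — holds.
(C) ≤ 16 units — satisfied.
(D) insurance ≥ $150,000 — met.
(E) ≥100 ft from school — met.
(i): T AND T AND T AND T AND T → true.
(ii) no complaint in 36 mo. — not met.
(a): T OR F → true.
(b) not (commercially zoned) — holds.
(1) = T AND T = true.
(a) not (food handler cert.) — not met.
(b) closes by 9 p.m. — not satisfied.
(2): F AND F → false.
Overall = T OR F = true.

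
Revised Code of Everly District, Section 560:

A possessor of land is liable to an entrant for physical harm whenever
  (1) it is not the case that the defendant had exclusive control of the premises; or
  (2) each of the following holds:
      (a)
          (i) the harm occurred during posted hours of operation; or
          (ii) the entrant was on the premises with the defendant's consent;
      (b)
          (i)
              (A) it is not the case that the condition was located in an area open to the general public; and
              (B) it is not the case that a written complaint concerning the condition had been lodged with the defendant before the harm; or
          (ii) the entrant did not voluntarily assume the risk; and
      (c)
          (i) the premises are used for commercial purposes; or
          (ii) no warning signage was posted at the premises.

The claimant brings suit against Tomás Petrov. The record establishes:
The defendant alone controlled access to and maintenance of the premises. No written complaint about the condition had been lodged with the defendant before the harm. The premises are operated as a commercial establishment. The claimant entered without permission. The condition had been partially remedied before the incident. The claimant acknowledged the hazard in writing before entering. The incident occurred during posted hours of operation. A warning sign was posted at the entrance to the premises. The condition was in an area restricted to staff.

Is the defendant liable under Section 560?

Yes — liable.

(1) not (exclusive control) — fails.
(i) during posted hours — met.
(ii) consent to enter — fails.
(a): T OR F → true.
(A) not (public area) — holds.
(B) not (complaint lodged) — satisfied.
(i): T AND T → true.
(ii) no assumed risk — not met.
(b) = T OR F = true.
(i) commercial use — met.
(ii) no signage posted — not met.
(c): T OR F → true.
So (2) is satisfied (T AND T AND T).
Overall = F OR T = true.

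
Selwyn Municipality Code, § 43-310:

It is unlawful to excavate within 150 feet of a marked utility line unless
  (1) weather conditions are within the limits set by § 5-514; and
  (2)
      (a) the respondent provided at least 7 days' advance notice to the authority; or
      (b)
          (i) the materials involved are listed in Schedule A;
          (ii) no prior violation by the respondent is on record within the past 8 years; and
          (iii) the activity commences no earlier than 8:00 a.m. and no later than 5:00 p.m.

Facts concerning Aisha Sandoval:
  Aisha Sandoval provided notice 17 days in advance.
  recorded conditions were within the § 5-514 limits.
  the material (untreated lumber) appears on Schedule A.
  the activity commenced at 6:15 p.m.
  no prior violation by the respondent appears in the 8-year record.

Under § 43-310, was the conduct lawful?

Yes — lawful.

(1) weather ok — holds.
(a) ≥7 days' notice — satisfied.
(i) Schedule A material — met.
(ii) no prior violation — holds.
(iii) start within hours — not satisfied.
(b) = T AND T AND F = false.
So (2) is satisfied (T OR F).
Overall = T AND T = true.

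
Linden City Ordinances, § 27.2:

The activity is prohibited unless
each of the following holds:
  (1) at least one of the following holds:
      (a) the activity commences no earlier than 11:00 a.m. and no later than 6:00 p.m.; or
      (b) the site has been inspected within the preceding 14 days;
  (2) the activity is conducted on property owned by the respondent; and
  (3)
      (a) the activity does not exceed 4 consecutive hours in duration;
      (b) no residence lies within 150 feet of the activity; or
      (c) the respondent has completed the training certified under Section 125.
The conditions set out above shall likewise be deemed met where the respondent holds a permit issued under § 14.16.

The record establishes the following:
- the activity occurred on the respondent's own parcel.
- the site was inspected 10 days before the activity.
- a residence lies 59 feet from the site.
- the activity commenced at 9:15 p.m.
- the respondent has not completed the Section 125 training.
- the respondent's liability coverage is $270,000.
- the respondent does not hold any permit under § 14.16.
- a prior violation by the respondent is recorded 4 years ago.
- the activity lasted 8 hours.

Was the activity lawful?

(a) start within hours — not met.
(b) site inspected — satisfied.
(1): F OR T → true.
(2) own property — satisfied.
(a) ≤ 4 hrs duration — not satisfied.
(b) no residence in 150 ft — not satisfied.
(c) training certified — fails.
So (3) is not satisfied (F OR F OR F).
Overall = T AND T AND F = false.
Exception (holds permit) — not satisfied.
Result: main false OR exception false → false.

No — unlawful.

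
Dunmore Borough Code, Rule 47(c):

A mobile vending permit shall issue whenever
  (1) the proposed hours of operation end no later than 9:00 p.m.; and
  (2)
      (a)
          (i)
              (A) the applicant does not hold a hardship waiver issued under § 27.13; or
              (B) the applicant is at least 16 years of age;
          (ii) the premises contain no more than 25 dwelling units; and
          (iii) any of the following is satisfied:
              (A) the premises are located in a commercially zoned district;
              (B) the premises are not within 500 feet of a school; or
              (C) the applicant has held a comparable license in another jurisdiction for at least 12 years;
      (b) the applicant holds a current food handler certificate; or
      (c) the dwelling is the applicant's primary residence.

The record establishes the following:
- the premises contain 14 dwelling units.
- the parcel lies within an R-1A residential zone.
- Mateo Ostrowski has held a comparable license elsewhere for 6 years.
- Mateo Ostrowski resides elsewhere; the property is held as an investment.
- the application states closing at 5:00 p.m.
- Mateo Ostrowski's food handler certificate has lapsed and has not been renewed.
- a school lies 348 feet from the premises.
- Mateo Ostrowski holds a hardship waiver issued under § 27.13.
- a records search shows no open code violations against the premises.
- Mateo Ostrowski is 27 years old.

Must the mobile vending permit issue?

No — denied.

(1) closes by 9 p.m. — satisfied.
(A) not (hardship waiver) — not met.
(B) age ≥ 16 — holds.
(i) = F OR T = true.
(ii) ≤ 25 units — holds.
(A) commercially zoned — not satisfied.
(B) ≥500 ft from school — not satisfied.
(C) prior license ≥ 12 yr — not satisfied.
So (iii) is not satisfied (F OR F OR F).
(a) = T AND T AND F = false.
(b) food handler cert. — not met.
(c) primary residence — not met.
(2) = F OR F OR F = false.
So Overall is not satisfied (T AND F).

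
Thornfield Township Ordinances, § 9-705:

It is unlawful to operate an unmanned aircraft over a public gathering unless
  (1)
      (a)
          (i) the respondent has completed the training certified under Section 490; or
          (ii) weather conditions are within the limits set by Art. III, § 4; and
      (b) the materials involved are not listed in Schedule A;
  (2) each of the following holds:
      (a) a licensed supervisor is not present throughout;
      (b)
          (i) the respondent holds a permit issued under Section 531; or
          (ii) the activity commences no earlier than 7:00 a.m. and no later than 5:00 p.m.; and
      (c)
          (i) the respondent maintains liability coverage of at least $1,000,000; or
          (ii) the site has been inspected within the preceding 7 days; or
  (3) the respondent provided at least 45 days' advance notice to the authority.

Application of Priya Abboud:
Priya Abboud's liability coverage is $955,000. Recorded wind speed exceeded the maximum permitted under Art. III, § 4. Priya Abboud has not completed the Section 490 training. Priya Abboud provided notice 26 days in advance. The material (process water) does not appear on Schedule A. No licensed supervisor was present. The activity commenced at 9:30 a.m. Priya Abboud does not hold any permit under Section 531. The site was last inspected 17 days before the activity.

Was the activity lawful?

(i) training certified — fails.
(ii) weather ok — not satisfied.
So (a) is not satisfied (F OR F).
(b) not (Schedule A material) — holds.
(1): F AND T → false.
(a) not (supervisor present) — holds.
(i) holds permit — fails.
(ii) start within hours — met.
(b) = F OR T = true.
(i) coverage ≥ $1,000,000 — fails.
(ii) site inspected — fails.
(c) = F OR F = false.
(2): T AND T AND F → false.
(3) ≥45 days' notice — not met.
So Overall is not satisfied (F OR F OR F).

No — unlawful.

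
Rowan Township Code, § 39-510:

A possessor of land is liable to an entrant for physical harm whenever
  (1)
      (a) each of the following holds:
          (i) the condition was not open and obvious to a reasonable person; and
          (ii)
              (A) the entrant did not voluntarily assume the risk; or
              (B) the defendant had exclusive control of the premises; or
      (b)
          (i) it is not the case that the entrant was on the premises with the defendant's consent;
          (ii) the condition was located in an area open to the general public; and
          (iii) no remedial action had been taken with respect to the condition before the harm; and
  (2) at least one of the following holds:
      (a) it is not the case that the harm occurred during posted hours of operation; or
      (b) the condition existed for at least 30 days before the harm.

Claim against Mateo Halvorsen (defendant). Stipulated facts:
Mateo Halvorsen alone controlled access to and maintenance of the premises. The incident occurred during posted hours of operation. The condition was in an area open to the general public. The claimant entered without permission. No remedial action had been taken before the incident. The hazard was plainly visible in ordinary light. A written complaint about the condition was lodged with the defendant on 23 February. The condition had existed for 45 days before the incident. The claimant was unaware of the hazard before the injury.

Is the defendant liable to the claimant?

(i) not open/obvious — not satisfied.
(A) no assumed risk — satisfied.
(B) exclusive control — satisfied.
So (ii) is satisfied (T OR T).
(a): F AND T → false.
(i) not (consent to enter) — satisfied.
(ii) public area — holds.
(iii) no remedial action — met.
(b) = T AND T AND T = true.
So (1) is satisfied (F OR T).
(a) not (during posted hours) — not satisfied.
(b) condition ≥30 days old — met.
(2) = F OR T = true.
Overall = T AND T = true.

Yes — liable.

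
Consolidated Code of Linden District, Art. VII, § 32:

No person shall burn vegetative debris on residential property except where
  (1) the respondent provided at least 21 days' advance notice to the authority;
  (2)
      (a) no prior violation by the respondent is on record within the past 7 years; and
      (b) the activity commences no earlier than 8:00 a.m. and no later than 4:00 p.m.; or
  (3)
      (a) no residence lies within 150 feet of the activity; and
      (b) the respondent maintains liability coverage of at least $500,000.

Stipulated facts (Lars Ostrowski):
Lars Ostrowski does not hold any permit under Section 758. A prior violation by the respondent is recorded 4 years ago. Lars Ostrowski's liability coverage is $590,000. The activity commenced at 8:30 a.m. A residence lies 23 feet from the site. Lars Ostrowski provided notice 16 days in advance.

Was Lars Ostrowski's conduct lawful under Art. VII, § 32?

(1) ≥21 days' notice — not satisfied.
(a) no prior violation — fails.
(b) start within hours — holds.
(2) = F AND T = false.
(a) no residence in 150 ft — not met.
(b) coverage ≥ $500,000 — holds.
(3) = F AND T = false.
Overall: F OR F OR F → false.

No — unlawful.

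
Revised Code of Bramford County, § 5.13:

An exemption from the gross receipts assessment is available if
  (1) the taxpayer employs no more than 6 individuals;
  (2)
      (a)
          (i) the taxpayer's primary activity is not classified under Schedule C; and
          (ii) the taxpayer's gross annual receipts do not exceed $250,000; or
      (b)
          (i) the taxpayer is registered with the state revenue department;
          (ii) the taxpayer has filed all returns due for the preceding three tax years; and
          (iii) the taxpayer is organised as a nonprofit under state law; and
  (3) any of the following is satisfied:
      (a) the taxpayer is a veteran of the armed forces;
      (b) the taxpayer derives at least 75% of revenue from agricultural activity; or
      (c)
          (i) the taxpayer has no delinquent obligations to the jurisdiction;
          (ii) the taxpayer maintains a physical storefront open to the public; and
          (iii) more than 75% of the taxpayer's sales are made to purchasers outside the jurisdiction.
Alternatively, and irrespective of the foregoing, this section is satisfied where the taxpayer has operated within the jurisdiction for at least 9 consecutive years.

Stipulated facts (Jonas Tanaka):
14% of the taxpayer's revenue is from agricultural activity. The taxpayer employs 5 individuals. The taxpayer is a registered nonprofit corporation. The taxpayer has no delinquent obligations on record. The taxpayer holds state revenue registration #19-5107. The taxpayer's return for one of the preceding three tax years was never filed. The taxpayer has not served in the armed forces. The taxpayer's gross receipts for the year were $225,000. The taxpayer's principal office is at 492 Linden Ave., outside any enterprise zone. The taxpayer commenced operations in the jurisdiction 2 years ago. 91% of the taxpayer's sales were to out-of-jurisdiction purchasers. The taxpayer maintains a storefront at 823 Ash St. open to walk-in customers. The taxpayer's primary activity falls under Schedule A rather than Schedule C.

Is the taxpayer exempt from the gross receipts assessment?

Yes — exempt.

(1) ≤ 6 employees — satisfied.
(i) not (Schedule C activity) — holds.
(ii) receipts ≤ $250,000 — met.
So (a) is satisfied (T AND T).
(i) state-registered — satisfied.
(ii) returns current — fails.
(iii) nonprofit — met.
So (b) is not satisfied (T AND F AND T).
So (2) is satisfied (T OR F).
(a) veteran — not met.
(b) ≥75% agricultural — not satisfied.
(i) no delinquency — satisfied.
(ii) has storefront — met.
(iii) >75% out-of-jur. sales — holds.
(c) = T AND T AND T = true.
So (3) is satisfied (F OR F OR T).
Overall: T AND T AND T → true.
Exception (≥ 9 yrs in jurisdiction) — not satisfied.
Result: main true OR exception false → true.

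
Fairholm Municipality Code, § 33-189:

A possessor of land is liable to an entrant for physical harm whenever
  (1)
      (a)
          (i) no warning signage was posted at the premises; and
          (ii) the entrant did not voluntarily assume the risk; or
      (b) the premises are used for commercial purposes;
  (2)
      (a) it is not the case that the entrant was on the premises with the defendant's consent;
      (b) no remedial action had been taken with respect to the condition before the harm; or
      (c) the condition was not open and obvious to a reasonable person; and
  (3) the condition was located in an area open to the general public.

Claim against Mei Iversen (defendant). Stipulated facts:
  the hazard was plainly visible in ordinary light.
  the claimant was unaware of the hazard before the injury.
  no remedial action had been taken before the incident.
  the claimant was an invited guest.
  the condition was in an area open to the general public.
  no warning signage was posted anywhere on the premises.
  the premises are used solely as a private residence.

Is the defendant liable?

(i) no signage posted — holds.
(ii) no assumed risk — satisfied.
(a): T AND T → true.
(b) commercial use — not satisfied.
So (1) is satisfied (T OR F).
(a) not (consent to enter) — not satisfied.
(b) no remedial action — holds.
(c) not open/obvious — fails.
(2): F OR T OR F → true.
(3) public area — holds.
Overall = T AND T AND T = true.

Yes — liable.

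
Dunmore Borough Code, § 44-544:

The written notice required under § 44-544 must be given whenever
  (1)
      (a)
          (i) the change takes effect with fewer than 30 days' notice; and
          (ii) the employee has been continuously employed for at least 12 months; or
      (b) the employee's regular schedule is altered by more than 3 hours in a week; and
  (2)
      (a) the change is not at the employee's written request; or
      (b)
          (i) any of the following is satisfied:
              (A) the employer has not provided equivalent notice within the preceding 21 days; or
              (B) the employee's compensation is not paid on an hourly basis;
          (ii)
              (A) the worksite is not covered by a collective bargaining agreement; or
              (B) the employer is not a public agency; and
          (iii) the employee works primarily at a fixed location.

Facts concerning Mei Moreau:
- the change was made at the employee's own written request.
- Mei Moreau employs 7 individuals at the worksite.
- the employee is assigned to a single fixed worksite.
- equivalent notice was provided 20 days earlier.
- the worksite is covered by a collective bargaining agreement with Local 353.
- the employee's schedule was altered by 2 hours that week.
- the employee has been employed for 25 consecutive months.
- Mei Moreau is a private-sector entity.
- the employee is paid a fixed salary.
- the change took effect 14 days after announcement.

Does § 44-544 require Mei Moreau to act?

Yes — required.

(i) < 30 days' notice — satisfied.
(ii) tenure ≥ 12 mo. — holds.
So (a) is satisfied (T AND T).
(b) schedule shift > 3h — fails.
(1) = T OR F = true.
(a) not employee-requested — not met.
(A) no recent notice — not satisfied.
(B) not (hourly-paid) — satisfied.
(i) = F OR T = true.
(A) no CBA — not satisfied.
(B) not (public agency) — satisfied.
So (ii) is satisfied (F OR T).
(iii) fixed location — met.
(b) = T AND T AND T = true.
(2) = F OR T = true.
Overall: T AND T → true.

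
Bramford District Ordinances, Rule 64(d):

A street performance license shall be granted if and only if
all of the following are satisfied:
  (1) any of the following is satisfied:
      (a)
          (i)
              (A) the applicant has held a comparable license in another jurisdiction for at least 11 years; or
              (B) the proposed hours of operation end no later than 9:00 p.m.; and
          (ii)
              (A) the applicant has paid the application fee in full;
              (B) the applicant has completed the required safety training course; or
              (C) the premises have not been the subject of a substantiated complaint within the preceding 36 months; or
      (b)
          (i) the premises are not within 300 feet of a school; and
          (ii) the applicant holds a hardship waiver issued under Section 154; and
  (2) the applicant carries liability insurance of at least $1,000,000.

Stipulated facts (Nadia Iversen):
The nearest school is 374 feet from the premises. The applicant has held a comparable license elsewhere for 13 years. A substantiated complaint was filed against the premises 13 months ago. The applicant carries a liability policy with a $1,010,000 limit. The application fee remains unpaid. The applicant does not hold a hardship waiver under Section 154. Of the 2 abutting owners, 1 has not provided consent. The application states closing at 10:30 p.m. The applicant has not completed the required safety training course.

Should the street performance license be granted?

(A) prior license ≥ 11 yr — holds.
(B) closes by 9 p.m. — not satisfied.
So (i) is satisfied (T OR F).
(A) fee paid — not met.
(B) safety training — not satisfied.
(C) no complaint in 36 mo. — not met.
(ii) = F OR F OR F = false.
(a): T AND F → false.
(i) ≥300 ft from school — holds.
(ii) hardship waiver — fails.
(b) = T AND F = false.
(1): F OR F → false.
(2) insurance ≥ $1,000,000 — holds.
Overall: F AND T → false.

No — denied.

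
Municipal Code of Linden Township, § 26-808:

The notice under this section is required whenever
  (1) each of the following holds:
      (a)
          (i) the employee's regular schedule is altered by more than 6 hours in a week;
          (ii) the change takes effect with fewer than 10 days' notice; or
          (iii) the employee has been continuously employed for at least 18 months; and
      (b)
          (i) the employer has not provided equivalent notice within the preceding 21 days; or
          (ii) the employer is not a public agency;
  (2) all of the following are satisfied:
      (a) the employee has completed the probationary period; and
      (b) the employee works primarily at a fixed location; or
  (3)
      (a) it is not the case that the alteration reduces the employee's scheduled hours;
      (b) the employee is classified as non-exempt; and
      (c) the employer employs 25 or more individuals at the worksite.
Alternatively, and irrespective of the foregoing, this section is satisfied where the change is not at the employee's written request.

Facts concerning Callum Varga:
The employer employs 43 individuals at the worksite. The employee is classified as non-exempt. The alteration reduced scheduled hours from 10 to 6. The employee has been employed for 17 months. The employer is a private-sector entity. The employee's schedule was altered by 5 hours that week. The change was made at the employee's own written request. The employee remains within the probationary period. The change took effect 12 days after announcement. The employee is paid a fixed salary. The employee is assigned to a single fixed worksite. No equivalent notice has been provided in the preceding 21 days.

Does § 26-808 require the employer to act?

(i) schedule shift > 6h — not met.
(ii) < 10 days' notice — not met.
(iii) tenure ≥ 18 mo. — not satisfied.
(a): F OR F OR F → false.
(i) no recent notice — satisfied.
(ii) not (public agency) — holds.
(b) = T OR T = true.
(1): F AND T → false.
(a) past probation — not met.
(b) fixed location — satisfied.
So (2) is not satisfied (F AND T).
(a) not (hours reduced) — fails.
(b) non-exempt — holds.
(c) ≥ 25 at site — holds.
(3) = F AND T AND T = false.
Overall = F OR F OR F = false.
Exception (not employee-requested) — not satisfied.
Result: main false OR exception false → false.

No — not required.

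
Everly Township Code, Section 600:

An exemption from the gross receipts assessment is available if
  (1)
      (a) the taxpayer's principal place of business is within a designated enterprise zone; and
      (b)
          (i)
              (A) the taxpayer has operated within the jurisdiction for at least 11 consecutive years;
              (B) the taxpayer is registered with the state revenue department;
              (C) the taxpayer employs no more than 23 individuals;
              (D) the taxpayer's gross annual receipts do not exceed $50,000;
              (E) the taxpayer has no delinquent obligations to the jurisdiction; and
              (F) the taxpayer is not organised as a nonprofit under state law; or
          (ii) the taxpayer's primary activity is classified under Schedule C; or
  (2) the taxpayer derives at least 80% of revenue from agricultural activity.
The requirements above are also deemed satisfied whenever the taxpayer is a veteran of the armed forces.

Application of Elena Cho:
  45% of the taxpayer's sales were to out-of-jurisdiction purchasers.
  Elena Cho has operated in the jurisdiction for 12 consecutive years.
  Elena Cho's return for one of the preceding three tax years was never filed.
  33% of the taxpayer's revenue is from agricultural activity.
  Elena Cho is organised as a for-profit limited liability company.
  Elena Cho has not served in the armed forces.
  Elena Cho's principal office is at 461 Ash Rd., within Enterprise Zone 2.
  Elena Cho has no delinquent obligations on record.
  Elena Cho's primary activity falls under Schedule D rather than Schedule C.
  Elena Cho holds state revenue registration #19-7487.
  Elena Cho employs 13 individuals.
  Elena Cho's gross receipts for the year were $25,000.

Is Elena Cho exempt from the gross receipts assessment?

(a) in enterprise zone — met.
(A) ≥ 11 yrs in jurisdiction — satisfied.
(B) state-registered — satisfied.
(C) ≤ 23 employees — holds.
(D) receipts ≤ $50,000 — holds.
(E) no delinquency — satisfied.
(F) not (nonprofit) — holds.
So (i) is satisfied (T AND T AND T AND T AND T AND T).
(ii) Schedule C activity — fails.
So (b) is satisfied (T OR F).
So (1) is satisfied (T AND T).
(2) ≥80% agricultural — not satisfied.
So Overall is satisfied (T OR F).
Exception (veteran) — not satisfied.
Result: main true OR exception false → true.

Yes — exempt.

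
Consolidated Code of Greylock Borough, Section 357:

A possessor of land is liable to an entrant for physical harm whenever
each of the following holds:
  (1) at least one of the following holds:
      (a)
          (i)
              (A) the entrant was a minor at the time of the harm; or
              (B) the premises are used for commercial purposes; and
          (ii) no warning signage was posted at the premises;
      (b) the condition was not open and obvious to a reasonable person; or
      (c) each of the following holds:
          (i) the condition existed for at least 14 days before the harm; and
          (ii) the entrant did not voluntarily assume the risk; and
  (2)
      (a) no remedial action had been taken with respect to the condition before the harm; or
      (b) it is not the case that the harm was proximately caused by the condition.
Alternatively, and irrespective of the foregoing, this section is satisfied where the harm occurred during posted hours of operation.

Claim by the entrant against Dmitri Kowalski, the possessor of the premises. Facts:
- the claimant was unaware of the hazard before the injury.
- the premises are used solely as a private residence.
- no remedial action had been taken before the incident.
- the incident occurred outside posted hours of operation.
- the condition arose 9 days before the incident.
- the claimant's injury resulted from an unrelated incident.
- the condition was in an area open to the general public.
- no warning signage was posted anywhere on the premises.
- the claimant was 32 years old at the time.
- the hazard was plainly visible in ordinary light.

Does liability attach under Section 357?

No — not liable.

(A) entrant a minor — not met.
(B) commercial use — not met.
(i): F OR F → false.
(ii) no signage posted — holds.
(a): F AND T → false.
(b) not open/obvious — not satisfied.
(i) condition ≥14 days old — fails.
(ii) no assumed risk — holds.
So (c) is not satisfied (F AND T).
(1): F OR F OR F → false.
(a) no remedial action — met.
(b) not (proximate cause) — holds.
(2): T OR T → true.
So Overall is not satisfied (F AND T).
Exception (during posted hours) — not satisfied.
Result: main false OR exception false → false.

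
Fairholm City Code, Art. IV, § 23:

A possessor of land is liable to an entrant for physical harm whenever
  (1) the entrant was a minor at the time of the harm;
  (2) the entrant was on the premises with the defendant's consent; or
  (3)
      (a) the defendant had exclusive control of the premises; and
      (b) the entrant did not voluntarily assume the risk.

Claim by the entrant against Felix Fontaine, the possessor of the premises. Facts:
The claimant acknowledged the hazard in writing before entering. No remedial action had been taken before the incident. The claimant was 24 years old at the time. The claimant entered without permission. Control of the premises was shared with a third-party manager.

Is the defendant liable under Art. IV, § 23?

No — not liable.

(1) entrant a minor — not met.
(2) consent to enter — not met.
(a) exclusive control — not met.
(b) no assumed risk — fails.
(3): F AND F → false.
So Overall is not satisfied (F OR F OR F).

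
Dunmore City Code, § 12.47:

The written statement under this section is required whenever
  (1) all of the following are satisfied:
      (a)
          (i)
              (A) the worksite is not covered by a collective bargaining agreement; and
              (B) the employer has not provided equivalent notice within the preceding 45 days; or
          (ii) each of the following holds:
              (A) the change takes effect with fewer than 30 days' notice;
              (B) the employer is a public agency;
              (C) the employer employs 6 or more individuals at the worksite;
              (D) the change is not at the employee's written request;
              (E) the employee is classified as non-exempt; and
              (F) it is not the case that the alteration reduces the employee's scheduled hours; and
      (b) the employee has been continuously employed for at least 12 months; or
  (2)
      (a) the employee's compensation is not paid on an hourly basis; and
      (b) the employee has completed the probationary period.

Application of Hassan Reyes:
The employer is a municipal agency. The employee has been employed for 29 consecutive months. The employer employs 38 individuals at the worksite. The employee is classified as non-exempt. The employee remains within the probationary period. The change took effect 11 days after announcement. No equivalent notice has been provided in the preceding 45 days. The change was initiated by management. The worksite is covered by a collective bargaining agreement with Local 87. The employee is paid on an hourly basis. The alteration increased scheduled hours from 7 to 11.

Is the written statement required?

(A) no CBA — not met.
(B) no recent notice — holds.
(i): F AND T → false.
(A) < 30 days' notice — holds.
(B) public agency — satisfied.
(C) ≥ 6 at site — satisfied.
(D) not employee-requested — met.
(E) non-exempt — holds.
(F) not (hours reduced) — satisfied.
(ii) = T AND T AND T AND T AND T AND T = true.
(a): F OR T → true.
(b) tenure ≥ 12 mo. — met.
So (1) is satisfied (T AND T).
(a) not (hourly-paid) — not met.
(b) past probation — not met.
(2) = F AND F = false.
So Overall is satisfied (T OR F).

Yes — required.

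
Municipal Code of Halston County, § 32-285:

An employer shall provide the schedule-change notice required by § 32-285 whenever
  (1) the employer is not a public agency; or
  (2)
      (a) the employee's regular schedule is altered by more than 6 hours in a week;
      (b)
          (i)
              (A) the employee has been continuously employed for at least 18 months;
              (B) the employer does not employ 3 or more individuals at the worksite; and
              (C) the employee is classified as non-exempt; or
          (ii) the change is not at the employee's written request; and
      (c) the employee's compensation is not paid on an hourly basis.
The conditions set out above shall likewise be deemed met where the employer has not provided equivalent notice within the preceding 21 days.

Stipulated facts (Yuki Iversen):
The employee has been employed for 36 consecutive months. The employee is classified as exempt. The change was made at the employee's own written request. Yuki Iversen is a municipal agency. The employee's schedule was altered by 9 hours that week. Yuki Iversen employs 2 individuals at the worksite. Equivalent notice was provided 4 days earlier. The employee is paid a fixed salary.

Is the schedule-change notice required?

(1) not (public agency) — fails.
(a) schedule shift > 6h — met.
(A) tenure ≥ 18 mo. — met.
(B) not (≥ 3 at site) — satisfied.
(C) non-exempt — not met.
(i) = T AND T AND F = false.
(ii) not employee-requested — not met.
(b) = F OR F = false.
(c) not (hourly-paid) — met.
(2): T AND F AND T → false.
Overall = F OR F = false.
Exception (no recent notice) — not satisfied.
Result: main false OR exception false → false.

No — not required.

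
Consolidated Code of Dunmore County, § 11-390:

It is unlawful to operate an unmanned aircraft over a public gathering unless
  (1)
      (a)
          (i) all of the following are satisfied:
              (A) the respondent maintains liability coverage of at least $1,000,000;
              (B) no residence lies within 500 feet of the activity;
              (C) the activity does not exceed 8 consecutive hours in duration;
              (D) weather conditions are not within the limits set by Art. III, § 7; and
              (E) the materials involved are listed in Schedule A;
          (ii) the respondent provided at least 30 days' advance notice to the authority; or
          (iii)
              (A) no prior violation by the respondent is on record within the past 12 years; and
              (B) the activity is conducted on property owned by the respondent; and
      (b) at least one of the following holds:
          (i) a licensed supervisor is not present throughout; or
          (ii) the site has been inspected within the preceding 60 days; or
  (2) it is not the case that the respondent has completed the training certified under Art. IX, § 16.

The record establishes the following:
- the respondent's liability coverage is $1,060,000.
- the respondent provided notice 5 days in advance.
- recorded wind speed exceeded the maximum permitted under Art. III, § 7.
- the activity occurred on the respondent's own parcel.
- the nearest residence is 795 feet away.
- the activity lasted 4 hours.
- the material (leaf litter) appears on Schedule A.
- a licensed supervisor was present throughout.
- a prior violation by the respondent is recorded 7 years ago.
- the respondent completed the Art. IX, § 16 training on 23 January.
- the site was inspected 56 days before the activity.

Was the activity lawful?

Yes — lawful.

(A) coverage ≥ $1,000,000 — holds.
(B) no residence in 500 ft — met.
(C) ≤ 8 hrs duration — satisfied.
(D) not (weather ok) — satisfied.
(E) Schedule A material — satisfied.
(i) = T AND T AND T AND T AND T = true.
(ii) ≥30 days' notice — not met.
(A) no prior violation — not met.
(B) own property — satisfied.
(iii) = F AND T = false.
So (a) is satisfied (T OR F OR F).
(i) not (supervisor present) — not met.
(ii) site inspected — satisfied.
So (b) is satisfied (F OR T).
(1) = T AND T = true.
(2) not (training certified) — not met.
So Overall is satisfied (T OR F).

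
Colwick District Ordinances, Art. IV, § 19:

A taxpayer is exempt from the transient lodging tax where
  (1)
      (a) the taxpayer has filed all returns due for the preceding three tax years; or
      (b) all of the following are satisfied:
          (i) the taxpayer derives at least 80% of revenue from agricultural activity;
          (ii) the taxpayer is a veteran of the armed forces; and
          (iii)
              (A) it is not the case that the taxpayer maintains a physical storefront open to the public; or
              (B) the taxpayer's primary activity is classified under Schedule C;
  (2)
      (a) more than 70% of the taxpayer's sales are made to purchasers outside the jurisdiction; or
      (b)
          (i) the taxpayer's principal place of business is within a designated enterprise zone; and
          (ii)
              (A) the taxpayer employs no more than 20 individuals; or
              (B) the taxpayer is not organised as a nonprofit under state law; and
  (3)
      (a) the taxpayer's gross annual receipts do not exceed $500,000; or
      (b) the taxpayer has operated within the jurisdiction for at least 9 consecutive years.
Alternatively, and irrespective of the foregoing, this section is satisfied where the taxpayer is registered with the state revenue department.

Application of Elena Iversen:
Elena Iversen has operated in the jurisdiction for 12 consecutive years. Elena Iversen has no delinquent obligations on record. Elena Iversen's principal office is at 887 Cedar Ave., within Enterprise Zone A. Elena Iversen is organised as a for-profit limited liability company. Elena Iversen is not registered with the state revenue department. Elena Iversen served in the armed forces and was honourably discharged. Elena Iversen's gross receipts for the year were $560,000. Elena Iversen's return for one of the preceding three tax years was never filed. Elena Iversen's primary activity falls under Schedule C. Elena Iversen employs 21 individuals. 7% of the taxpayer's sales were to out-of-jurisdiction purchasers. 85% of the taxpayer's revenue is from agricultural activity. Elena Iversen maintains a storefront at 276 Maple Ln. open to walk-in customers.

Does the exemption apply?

(a) returns current — not met.
(i) ≥80% agricultural — met.
(ii) veteran — met.
(A) not (has storefront) — not satisfied.
(B) Schedule C activity — holds.
(iii): F OR T → true.
(b): T AND T AND T → true.
So (1) is satisfied (F OR T).
(a) >70% out-of-jur. sales — not met.
(i) in enterprise zone — holds.
(A) ≤ 20 employees — not met.
(B) not (nonprofit) — satisfied.
(ii): F OR T → true.
So (b) is satisfied (T AND T).
(2): F OR T → true.
(a) receipts ≤ $500,000 — fails.
(b) ≥ 9 yrs in jurisdiction — satisfied.
(3): F OR T → true.
So Overall is satisfied (T AND T AND T).
Exception (state-registered) — not satisfied.
Result: main true OR exception false → true.

Yes — exempt.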